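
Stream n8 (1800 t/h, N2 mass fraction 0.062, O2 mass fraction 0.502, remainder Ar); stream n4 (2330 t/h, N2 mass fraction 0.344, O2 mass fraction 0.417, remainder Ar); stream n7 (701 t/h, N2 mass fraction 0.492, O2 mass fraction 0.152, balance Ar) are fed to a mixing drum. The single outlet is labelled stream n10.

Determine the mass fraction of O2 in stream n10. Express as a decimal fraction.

0.410

Total flow out = 1800 + 2330 + 701 = 4831 t/h.
O2 in = 1800×0.502 + 2330×0.417 + 701×0.152 = 1981.8 t/h.
O2 mass fraction in n10 = 1981.8/4831 = 0.410.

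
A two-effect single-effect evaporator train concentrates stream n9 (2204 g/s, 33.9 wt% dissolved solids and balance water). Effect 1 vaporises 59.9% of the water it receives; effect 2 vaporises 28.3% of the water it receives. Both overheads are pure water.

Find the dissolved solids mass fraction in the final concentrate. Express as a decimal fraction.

water in feed = 2204×0.661 = 1456.8 g/s.
After stage 1: water left = (1−0.599)×1456.8 = 584.19; stream total = 1331.4 g/s.
After stage 2: water left = (1−0.283)×584.19 = 418.87; final concentrate = 1166 g/s.
dissolved solids fraction = 747.16/1166 = 0.6408.

0.6408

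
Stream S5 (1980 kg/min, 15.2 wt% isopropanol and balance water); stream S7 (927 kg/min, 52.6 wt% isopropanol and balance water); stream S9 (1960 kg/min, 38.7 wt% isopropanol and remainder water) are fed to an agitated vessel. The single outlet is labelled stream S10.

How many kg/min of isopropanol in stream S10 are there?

1547 kg/min

isopropanol out = isopropanol in = 1980×0.152 + 927×0.526 + 1960×0.387 = 1547.1 kg/min.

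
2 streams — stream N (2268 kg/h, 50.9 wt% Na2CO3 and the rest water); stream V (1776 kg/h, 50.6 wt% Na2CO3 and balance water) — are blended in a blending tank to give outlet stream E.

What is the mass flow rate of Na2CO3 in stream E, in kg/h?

2053 kg/h

Na2CO3 out = Na2CO3 in = 2268×0.509 + 1776×0.506 = 2053.1 kg/h.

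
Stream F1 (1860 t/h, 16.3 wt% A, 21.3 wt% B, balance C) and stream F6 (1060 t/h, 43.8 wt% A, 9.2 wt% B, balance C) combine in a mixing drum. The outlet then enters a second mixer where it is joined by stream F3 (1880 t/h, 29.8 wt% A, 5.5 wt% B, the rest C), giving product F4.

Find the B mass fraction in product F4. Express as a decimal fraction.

Overall, product flow = 4800 t/h.
B in = 1860×0.213 + 1060×0.092 + 1880×0.055 = 597.1 t/h.
B fraction in F4 = 0.124.

0.124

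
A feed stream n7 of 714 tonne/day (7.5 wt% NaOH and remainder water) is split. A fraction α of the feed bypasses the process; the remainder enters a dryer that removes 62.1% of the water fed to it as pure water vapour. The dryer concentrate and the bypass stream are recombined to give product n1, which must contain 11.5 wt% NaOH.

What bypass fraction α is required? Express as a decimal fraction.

All 714×0.075 = 53.55 tonne/day of NaOH reaches n1, so n1 = 53.55/0.115 = 465.65 tonne/day and vapour = 248.35 tonne/day.
The evaporator receives (1−α)·714 of feed at 0.925 water and removes 0.621 of that water:
0.621×0.925×(1−α)×714 = 248.35
(1−α) = 248.35/410.14 = 0.6055;  α = 0.3945.

0.394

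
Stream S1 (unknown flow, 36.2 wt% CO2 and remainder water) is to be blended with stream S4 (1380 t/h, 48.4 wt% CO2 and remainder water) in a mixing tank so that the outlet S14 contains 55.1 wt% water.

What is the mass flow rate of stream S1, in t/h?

555.2 t/h

Let S1 be the unknown flow. Total out = 1380 + S1.
water balance: 712.08 + 0.638·S1 = 0.551·(1380 + S1)
(0.638 − 0.551)·S1 = 0.551×1380 − 712.08 = 48.3
S1 = 48.3 / 0.087 = 555.17 t/h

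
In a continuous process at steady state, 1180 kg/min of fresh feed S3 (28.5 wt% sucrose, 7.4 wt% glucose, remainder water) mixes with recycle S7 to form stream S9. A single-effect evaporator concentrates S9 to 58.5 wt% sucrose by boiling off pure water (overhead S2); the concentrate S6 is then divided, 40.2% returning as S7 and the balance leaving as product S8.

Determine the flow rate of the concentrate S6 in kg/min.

Overall sucrose balance (none leaves overhead): sucrose in fresh feed = sucrose in product, i.e. 1180×0.285 = (1−0.402)·S6·0.585.
S6 = 336.3/(0.585×0.598) = 961.32 kg/min.

961.3 kg/min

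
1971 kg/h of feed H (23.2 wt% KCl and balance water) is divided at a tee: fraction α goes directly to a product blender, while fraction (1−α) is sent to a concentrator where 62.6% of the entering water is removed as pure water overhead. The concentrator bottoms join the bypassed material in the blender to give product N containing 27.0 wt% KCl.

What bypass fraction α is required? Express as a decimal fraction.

0.707

All 1971×0.232 = 457.27 kg/h of KCl reaches N, so N = 457.27/0.270 = 1693.6 kg/h and vapour = 277.4 kg/h.
The evaporator receives (1−α)·1971 of feed at 0.768 water and removes 0.626 of that water:
0.626×0.768×(1−α)×1971 = 277.4
(1−α) = 277.4/947.59 = 0.2927;  α = 0.7073.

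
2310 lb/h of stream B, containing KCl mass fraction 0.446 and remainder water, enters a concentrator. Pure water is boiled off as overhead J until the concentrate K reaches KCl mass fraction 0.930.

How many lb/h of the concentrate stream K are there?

1108 lb/h

KCl is conserved: 2310×0.446 = 1030.3 lb/h all reports to the concentrate.
Concentrate = 1030.3/(target fraction) = 1107.8 lb/h.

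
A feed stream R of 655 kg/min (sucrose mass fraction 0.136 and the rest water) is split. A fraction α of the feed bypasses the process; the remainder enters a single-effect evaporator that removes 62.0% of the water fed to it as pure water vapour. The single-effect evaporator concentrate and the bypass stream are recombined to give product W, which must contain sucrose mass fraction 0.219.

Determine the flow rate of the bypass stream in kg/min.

191.6 kg/min

All 655×0.136 = 89.08 kg/min of sucrose reaches W, so W = 89.08/0.219 = 406.76 kg/min and vapour = 248.24 kg/min.
The evaporator receives (1−α)·655 of feed at 0.864 water and removes 0.620 of that water:
0.620×0.864×(1−α)×655 = 248.24
(1−α) = 248.24/350.87 = 0.7075;  α = 0.2925.
Bypass flow = 0.2925×655 = 191.59 kg/min.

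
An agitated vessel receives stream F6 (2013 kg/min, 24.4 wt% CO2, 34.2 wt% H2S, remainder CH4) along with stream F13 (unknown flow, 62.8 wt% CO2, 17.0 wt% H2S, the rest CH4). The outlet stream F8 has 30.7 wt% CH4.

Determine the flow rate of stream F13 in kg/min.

Let F13 be the unknown flow. Total out = 2013 + F13.
CH4 balance: 833.38 + 0.202·F13 = 0.307·(2013 + F13)
(0.202 − 0.307)·F13 = 0.307×2013 − 833.38 = -215.39
F13 = -215.39 / -0.105 = 2051.3 kg/min

2051 kg/min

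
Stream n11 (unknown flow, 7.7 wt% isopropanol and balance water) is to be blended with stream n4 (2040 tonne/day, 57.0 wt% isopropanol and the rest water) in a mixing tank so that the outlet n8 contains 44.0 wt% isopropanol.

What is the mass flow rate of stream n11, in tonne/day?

Let n11 be the unknown flow. Total out = 2040 + n11.
isopropanol balance: 1162.8 + 0.077·n11 = 0.440·(2040 + n11)
(0.077 − 0.440)·n11 = 0.440×2040 − 1162.8 = -265.2
n11 = -265.2 / -0.363 = 730.58 tonne/day

730.6 tonne/day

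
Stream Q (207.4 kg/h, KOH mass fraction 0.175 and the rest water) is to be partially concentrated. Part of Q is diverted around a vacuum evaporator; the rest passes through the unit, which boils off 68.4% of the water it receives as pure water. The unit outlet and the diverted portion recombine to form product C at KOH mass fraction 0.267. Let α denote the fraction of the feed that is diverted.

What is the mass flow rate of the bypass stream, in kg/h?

80.76 kg/h

All 207.4×0.175 = 36.295 kg/h of KOH reaches C, so C = 36.295/0.267 = 135.94 kg/h and vapour = 71.464 kg/h.
The evaporator receives (1−α)·207.4 of feed at 0.825 water and removes 0.684 of that water:
0.684×0.825×(1−α)×207.4 = 71.464
(1−α) = 71.464/117.04 = 0.6106;  α = 0.3894.
Bypass flow = 0.3894×207.4 = 80.759 kg/h.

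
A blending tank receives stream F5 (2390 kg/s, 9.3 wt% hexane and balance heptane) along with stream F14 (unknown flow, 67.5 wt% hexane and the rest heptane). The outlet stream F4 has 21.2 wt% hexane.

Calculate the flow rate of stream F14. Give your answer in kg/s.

Let F14 be the unknown flow. Total out = 2390 + F14.
hexane balance: 222.27 + 0.675·F14 = 0.212·(2390 + F14)
(0.675 − 0.212)·F14 = 0.212×2390 − 222.27 = 284.41
F14 = 284.41 / 0.463 = 614.28 kg/s

614.3 kg/s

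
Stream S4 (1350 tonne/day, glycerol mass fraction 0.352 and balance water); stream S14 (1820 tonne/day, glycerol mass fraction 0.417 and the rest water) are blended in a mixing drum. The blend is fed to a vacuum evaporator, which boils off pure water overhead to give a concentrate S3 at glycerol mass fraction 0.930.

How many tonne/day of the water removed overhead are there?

glycerol entering = 1350×0.352 + 1820×0.417 = 1234.1 tonne/day.
All glycerol reports to S3, so S3 = 1234.1/0.930 = 1327 tonne/day.
Total feed = 3170 tonne/day; overhead = 3170 − 1327 = 1843 tonne/day.

1843 tonne/day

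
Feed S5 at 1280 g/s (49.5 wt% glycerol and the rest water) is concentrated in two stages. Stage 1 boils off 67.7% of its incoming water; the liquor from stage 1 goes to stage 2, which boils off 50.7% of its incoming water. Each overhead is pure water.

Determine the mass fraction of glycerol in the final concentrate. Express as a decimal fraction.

water in feed = 1280×0.505 = 646.4 g/s.
After stage 1: water left = (1−0.677)×646.4 = 208.79; stream total = 842.39 g/s.
After stage 2: water left = (1−0.507)×208.79 = 102.93; final concentrate = 736.53 g/s.
glycerol fraction = 633.6/736.53 = 0.860.

0.860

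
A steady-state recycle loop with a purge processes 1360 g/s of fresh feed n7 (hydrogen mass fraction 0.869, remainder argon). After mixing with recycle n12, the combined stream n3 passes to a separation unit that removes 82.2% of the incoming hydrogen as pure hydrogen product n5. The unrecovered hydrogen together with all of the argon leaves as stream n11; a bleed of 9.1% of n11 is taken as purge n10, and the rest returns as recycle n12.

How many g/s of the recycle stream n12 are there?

argon enters only via n7 and leaves only via the purge: 1360×0.131 = 0.091×(argon in n11), and the separation unit passes all argon, so argon in n3 = argon in n11 = 1957.8 g/s.
hydrogen in n3: m_A = 1360×0.869 + (1−0.091)·(1−0.822)·m_A, so m_A = 1181.8/0.8382 = 1410 g/s.
n11 = (1−0.822)×1410 + 1957.8 = 2208.8 g/s.
Recycle n12 = (1−0.091)×2208.8 = 2007.8 g/s.

2008 g/s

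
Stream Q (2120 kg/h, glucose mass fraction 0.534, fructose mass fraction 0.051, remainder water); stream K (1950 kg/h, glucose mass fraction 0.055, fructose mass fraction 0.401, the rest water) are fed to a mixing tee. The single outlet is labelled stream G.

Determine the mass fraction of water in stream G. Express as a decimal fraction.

Total flow out = 2120 + 1950 = 4070 kg/h.
water in = 2120×0.415 + 1950×0.544 = 1940.6 kg/h.
water mass fraction in G = 1940.6/4070 = 0.477.

0.477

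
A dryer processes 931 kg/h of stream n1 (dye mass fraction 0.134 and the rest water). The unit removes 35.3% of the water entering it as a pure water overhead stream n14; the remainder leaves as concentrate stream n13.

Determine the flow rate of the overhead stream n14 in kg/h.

water entering = 931×0.866 = 806.25 kg/h; overhead removed = 0.353×806.25 = 284.6 kg/h.

284.6 kg/h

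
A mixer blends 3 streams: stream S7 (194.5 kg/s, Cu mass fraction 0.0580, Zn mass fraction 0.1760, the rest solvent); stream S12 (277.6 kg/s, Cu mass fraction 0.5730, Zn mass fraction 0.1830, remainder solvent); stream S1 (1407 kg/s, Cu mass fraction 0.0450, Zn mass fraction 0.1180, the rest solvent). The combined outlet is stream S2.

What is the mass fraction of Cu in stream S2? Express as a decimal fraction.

0.1243

Total flow out = 194.5 + 277.6 + 1407 = 1879.1 kg/s.
Cu in = 194.5×0.058 + 277.6×0.573 + 1407×0.045 = 233.66 kg/s.
Cu mass fraction in S2 = 233.66/1879.1 = 0.1243.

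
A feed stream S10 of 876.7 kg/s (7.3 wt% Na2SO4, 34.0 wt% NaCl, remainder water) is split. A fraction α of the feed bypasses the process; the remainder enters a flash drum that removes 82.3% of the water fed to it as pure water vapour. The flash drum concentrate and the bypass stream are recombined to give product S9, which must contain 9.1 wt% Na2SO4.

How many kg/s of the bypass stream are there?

All 876.7×0.073 = 63.999 kg/s of Na2SO4 reaches S9, so S9 = 63.999/0.091 = 703.29 kg/s and vapour = 173.41 kg/s.
The evaporator receives (1−α)·876.7 of feed at 0.587 water and removes 0.823 of that water:
0.823×0.587×(1−α)×876.7 = 173.41
(1−α) = 173.41/423.53 = 0.4094;  α = 0.5906.
Bypass flow = 0.5906×876.7 = 517.74 kg/s.

517.7 kg/s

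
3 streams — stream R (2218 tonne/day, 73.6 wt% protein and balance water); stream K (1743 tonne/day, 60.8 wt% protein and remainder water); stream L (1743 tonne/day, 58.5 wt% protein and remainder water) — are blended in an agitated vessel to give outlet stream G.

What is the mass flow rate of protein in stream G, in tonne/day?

3712 tonne/day

protein out = protein in = 2218×0.736 + 1743×0.608 + 1743×0.585 = 3711.8 tonne/day.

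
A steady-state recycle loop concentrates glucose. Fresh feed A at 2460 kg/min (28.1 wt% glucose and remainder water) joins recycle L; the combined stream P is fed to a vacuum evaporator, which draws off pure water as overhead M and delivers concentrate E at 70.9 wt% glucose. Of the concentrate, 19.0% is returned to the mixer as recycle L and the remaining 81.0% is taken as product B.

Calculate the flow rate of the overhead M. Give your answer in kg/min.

Overall glucose balance (none leaves overhead): glucose in fresh feed = glucose in product, i.e. 2460×0.281 = (1−0.190)·E·0.709.
E = 691.26/(0.709×0.810) = 1203.7 kg/min.
Recycle L = 0.190×1203.7 = 228.7 kg/min.
Combined feed P = 2460 + 228.7 = 2688.7 kg/min.
Overhead M = P − E = 2688.7 − 1203.7 = 1485 kg/min.

1485 kg/min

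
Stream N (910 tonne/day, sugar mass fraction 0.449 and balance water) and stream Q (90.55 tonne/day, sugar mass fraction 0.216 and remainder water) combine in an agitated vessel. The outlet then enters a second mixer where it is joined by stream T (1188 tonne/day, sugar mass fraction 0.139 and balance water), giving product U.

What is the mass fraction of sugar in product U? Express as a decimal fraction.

Overall, product flow = 2188.6 tonne/day.
sugar in = 910×0.449 + 90.55×0.216 + 1188×0.139 = 593.28 tonne/day.
sugar fraction in U = 0.271.

0.271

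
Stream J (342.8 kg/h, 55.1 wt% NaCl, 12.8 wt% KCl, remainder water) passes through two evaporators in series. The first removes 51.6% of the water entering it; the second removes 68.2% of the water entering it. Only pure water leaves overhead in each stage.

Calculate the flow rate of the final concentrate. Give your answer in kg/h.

water in feed = 342.8×0.321 = 110.04 kg/h.
After stage 1: water left = (1−0.516)×110.04 = 53.259; stream total = 286.02 kg/h.
After stage 2: water left = (1−0.682)×53.259 = 16.936; final concentrate = 249.7 kg/h.

249.7 kg/h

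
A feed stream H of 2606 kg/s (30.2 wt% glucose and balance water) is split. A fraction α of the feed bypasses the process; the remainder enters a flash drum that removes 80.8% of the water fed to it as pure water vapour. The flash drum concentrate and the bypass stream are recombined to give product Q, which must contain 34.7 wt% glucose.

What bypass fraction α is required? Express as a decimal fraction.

0.770

All 2606×0.302 = 787.01 kg/s of glucose reaches Q, so Q = 787.01/0.347 = 2268 kg/s and vapour = 337.95 kg/s.
The evaporator receives (1−α)·2606 of feed at 0.698 water and removes 0.808 of that water:
0.808×0.698×(1−α)×2606 = 337.95
(1−α) = 337.95/1469.7 = 0.2299;  α = 0.7701.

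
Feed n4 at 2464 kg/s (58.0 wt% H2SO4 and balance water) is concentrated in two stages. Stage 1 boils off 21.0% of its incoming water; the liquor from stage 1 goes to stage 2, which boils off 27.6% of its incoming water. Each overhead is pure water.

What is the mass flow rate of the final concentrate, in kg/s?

water in feed = 2464×0.420 = 1034.9 kg/s.
After stage 1: water left = (1−0.210)×1034.9 = 817.56; stream total = 2246.7 kg/s.
After stage 2: water left = (1−0.276)×817.56 = 591.91; final concentrate = 2021 kg/s.

2021 kg/s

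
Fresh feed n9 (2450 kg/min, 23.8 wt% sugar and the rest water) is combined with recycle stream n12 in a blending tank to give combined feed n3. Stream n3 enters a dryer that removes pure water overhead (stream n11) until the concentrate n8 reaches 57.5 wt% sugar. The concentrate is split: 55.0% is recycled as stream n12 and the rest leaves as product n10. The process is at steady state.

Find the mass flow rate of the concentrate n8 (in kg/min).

Overall sugar balance (none leaves overhead): sugar in fresh feed = sugar in product, i.e. 2450×0.238 = (1−0.550)·n8·0.575.
n8 = 583.1/(0.575×0.450) = 2253.5 kg/min.

2254 kg/min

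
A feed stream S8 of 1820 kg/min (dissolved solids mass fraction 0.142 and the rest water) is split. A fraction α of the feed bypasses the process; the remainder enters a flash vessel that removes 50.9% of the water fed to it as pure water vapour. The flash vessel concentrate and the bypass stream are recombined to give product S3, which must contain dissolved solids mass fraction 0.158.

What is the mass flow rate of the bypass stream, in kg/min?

All 1820×0.142 = 258.44 kg/min of dissolved solids reaches S3, so S3 = 258.44/0.158 = 1635.7 kg/min and vapour = 184.3 kg/min.
The evaporator receives (1−α)·1820 of feed at 0.858 water and removes 0.509 of that water:
0.509×0.858×(1−α)×1820 = 184.3
(1−α) = 184.3/794.83 = 0.2319;  α = 0.7681.
Bypass flow = 0.7681×1820 = 1398 kg/min.

1398 kg/min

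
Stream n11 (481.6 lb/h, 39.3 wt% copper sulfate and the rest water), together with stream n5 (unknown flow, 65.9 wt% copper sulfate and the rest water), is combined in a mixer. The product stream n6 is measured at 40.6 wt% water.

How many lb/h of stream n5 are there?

Let n5 be the unknown flow. Total out = 481.6 + n5.
water balance: 292.33 + 0.341·n5 = 0.406·(481.6 + n5)
(0.341 − 0.406)·n5 = 0.406×481.6 − 292.33 = -96.802
n5 = -96.802 / -0.065 = 1489.3 lb/h

1489 lb/h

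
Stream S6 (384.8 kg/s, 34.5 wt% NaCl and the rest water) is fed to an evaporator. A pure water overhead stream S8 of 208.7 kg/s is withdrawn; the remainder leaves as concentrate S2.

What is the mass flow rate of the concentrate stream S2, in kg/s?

Concentrate = 384.8 − 208.7 = 176.1 kg/s.

176.1 kg/s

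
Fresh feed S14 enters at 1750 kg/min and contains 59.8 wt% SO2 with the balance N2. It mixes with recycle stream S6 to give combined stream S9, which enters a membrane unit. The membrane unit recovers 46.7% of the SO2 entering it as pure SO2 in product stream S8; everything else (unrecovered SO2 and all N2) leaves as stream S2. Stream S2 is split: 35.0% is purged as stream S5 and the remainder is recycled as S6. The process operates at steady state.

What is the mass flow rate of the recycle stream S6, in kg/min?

N2 enters only via S14 and leaves only via the purge: 1750×0.402 = 0.350×(N2 in S2), and the membrane unit passes all N2, so N2 in S9 = N2 in S2 = 2010 kg/min.
SO2 in S9: m_A = 1750×0.598 + (1−0.350)·(1−0.467)·m_A, so m_A = 1046.5/0.6536 = 1601.3 kg/min.
S2 = (1−0.467)×1601.3 + 2010 = 2863.5 kg/min.
Recycle S6 = (1−0.350)×2863.5 = 1861.3 kg/min.

1861 kg/min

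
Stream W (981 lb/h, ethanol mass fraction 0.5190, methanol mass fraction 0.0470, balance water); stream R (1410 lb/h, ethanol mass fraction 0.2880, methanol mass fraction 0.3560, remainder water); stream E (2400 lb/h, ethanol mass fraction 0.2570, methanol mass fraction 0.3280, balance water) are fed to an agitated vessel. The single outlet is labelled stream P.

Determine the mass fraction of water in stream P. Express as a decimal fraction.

0.4015

Total flow out = 981 + 1410 + 2400 = 4791 lb/h.
water in = 981×0.434 + 1410×0.356 + 2400×0.415 = 1923.7 lb/h.
water mass fraction in P = 1923.7/4791 = 0.4015.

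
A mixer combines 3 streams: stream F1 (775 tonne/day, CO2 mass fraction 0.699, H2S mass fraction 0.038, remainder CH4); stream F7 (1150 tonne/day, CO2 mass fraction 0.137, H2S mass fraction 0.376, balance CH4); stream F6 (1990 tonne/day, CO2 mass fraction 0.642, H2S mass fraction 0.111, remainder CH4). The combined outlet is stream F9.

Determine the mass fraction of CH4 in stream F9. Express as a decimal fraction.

Total flow out = 775 + 1150 + 1990 = 3915 tonne/day.
CH4 in = 775×0.263 + 1150×0.487 + 1990×0.247 = 1255.4 tonne/day.
CH4 mass fraction in F9 = 1255.4/3915 = 0.321.

0.321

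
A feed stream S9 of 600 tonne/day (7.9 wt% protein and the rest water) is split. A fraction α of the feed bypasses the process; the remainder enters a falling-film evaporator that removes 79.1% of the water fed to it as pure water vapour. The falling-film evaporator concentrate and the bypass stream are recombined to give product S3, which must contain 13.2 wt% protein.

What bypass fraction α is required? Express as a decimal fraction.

0.449

All 600×0.079 = 47.4 tonne/day of protein reaches S3, so S3 = 47.4/0.132 = 359.09 tonne/day and vapour = 240.91 tonne/day.
The evaporator receives (1−α)·600 of feed at 0.921 water and removes 0.791 of that water:
0.791×0.921×(1−α)×600 = 240.91
(1−α) = 240.91/437.11 = 0.5511;  α = 0.4489.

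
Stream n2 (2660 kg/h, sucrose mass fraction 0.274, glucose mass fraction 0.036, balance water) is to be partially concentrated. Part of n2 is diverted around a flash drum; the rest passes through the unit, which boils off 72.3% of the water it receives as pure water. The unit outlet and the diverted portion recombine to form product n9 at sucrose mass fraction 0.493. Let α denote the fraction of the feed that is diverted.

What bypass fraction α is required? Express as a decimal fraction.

All 2660×0.274 = 728.84 kg/h of sucrose reaches n9, so n9 = 728.84/0.493 = 1478.4 kg/h and vapour = 1181.6 kg/h.
The evaporator receives (1−α)·2660 of feed at 0.690 water and removes 0.723 of that water:
0.723×0.690×(1−α)×2660 = 1181.6
(1−α) = 1181.6/1327 = 0.8905;  α = 0.1095.

0.110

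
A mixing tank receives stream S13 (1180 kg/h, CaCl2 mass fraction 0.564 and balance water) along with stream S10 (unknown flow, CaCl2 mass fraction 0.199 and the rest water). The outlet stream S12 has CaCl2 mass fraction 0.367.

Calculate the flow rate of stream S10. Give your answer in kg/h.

1384 kg/h

Let S10 be the unknown flow. Total out = 1180 + S10.
CaCl2 balance: 665.52 + 0.199·S10 = 0.367·(1180 + S10)
(0.199 − 0.367)·S10 = 0.367×1180 − 665.52 = -232.46
S10 = -232.46 / -0.168 = 1383.7 kg/h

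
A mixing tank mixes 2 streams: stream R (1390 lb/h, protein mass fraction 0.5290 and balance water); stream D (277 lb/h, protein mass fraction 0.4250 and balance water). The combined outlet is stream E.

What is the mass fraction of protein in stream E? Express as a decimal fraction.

Total flow out = 1390 + 277 = 1667 lb/h.
protein in = 1390×0.529 + 277×0.425 = 853.04 lb/h.
protein mass fraction in E = 853.04/1667 = 0.5117.

0.5117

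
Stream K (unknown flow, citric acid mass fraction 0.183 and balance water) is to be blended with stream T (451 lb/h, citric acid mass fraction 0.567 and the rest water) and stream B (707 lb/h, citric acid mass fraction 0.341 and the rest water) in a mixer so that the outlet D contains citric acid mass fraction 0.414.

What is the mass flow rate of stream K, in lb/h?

Let K be the unknown flow. Total out = 1158 + K.
citric acid balance: 496.8 + 0.183·K = 0.414·(1158 + K)
(0.183 − 0.414)·K = 0.414×1158 − 496.8 = -17.392
K = -17.392 / -0.231 = 75.29 lb/h

75.29 lb/h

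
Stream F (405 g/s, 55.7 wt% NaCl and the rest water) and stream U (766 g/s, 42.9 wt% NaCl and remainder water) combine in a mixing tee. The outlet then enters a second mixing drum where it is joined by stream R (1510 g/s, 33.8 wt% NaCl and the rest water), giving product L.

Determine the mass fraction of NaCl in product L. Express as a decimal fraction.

Overall, product flow = 2681 g/s.
NaCl in = 405×0.557 + 766×0.429 + 1510×0.338 = 1064.6 g/s.
NaCl fraction in L = 0.397.

0.397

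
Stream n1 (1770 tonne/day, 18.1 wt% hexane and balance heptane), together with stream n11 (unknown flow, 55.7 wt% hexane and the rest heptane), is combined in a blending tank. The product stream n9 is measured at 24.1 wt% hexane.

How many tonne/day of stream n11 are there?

336.1 tonne/day

Let n11 be the unknown flow. Total out = 1770 + n11.
hexane balance: 320.37 + 0.557·n11 = 0.241·(1770 + n11)
(0.557 − 0.241)·n11 = 0.241×1770 − 320.37 = 106.2
n11 = 106.2 / 0.316 = 336.08 tonne/day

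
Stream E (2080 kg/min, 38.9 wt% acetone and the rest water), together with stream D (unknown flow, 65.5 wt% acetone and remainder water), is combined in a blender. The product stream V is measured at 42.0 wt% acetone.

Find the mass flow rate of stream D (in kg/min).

Let D be the unknown flow. Total out = 2080 + D.
acetone balance: 809.12 + 0.655·D = 0.420·(2080 + D)
(0.655 − 0.420)·D = 0.420×2080 − 809.12 = 64.48
D = 64.48 / 0.235 = 274.38 kg/min

274.4 kg/min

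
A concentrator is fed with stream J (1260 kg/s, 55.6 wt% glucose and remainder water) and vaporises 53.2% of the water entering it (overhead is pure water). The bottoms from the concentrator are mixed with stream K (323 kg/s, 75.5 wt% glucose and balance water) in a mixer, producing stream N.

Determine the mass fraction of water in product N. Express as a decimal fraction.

Vapour removed = 0.532×0.444×1260 = 297.62 kg/s; concentrate = 962.38 kg/s.
water reaching the mixer = 261.82 (from concentrate) + 323×0.245 = 340.95 kg/s.
Product flow = 962.38 + 323 = 1285.4 kg/s; water fraction = 0.2653.

0.2653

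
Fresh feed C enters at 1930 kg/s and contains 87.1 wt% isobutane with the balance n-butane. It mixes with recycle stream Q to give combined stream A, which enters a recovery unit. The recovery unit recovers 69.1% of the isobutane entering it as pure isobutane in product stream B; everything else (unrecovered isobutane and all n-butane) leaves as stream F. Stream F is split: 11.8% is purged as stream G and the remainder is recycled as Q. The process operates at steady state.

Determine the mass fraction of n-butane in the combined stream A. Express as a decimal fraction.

n-butane enters only via C and leaves only via the purge: 1930×0.129 = 0.118×(n-butane in F), and the recovery unit passes all n-butane, so n-butane in A = n-butane in F = 2109.9 kg/s.
isobutane in A: m_A = 1930×0.871 + (1−0.118)·(1−0.691)·m_A, so m_A = 1681/0.7275 = 2310.8 kg/s.
A = 2310.8 + 2109.9 = 4420.7 kg/s.
n-butane fraction in A = 2109.9/4420.7 = 0.477.

0.477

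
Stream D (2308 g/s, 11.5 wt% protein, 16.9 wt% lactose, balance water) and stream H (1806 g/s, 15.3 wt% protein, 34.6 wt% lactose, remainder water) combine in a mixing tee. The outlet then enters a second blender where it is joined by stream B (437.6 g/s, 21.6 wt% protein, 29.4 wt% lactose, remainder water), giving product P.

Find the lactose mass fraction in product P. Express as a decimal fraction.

0.251

Overall, product flow = 4551.6 g/s.
lactose in = 2308×0.169 + 1806×0.346 + 437.6×0.294 = 1143.6 g/s.
lactose fraction in P = 0.251.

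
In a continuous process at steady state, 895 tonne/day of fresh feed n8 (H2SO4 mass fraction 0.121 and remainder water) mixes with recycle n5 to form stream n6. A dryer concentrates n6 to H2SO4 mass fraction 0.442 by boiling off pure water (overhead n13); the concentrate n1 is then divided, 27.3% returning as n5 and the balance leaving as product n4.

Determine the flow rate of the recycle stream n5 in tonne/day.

Overall H2SO4 balance (none leaves overhead): H2SO4 in fresh feed = H2SO4 in product, i.e. 895×0.121 = (1−0.273)·n1·0.442.
n1 = 108.3/(0.442×0.727) = 337.02 tonne/day.
Recycle n5 = 0.273×337.02 = 92.006 tonne/day.

92.01 tonne/day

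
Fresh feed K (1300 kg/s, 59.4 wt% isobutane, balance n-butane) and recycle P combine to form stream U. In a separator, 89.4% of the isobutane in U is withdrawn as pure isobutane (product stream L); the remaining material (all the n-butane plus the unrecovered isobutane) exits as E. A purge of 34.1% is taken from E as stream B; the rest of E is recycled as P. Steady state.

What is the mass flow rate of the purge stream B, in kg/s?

n-butane enters only via K and leaves only via the purge: 1300×0.406 = 0.341×(n-butane in E), and the separator passes all n-butane, so n-butane in U = n-butane in E = 1547.8 kg/s.
isobutane in U: m_A = 1300×0.594 + (1−0.341)·(1−0.894)·m_A, so m_A = 772.2/0.9301 = 830.19 kg/s.
E = (1−0.894)×830.19 + 1547.8 = 1635.8 kg/s.
Purge B = 0.341×1635.8 = 557.81 kg/s.

557.8 kg/s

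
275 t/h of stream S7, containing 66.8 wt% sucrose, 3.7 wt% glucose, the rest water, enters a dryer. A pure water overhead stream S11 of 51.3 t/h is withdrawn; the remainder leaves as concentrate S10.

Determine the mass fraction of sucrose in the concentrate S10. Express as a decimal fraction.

sucrose is not removed: 275×0.668 = 183.7 t/h of sucrose enters S10.
Concentrate = 275 − 51.3 = 223.7 t/h.
Mass fraction = 183.7/223.7 = 0.8212.

0.8212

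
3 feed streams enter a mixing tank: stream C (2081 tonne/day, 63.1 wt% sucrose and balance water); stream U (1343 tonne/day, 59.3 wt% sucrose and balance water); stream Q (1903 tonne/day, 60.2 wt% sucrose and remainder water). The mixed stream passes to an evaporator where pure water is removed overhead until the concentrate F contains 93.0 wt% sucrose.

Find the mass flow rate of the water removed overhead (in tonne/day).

sucrose entering = 2081×0.631 + 1343×0.593 + 1903×0.602 = 3255.1 tonne/day.
All sucrose reports to F, so F = 3255.1/0.930 = 3500.1 tonne/day.
Total feed = 5327 tonne/day; overhead = 5327 − 3500.1 = 1826.9 tonne/day.

1827 tonne/day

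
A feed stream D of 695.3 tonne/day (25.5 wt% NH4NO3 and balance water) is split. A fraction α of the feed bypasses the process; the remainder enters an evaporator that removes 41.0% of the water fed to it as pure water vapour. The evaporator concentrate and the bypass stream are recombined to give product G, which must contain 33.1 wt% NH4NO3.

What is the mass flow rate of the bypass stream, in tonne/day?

All 695.3×0.255 = 177.3 tonne/day of NH4NO3 reaches G, so G = 177.3/0.331 = 535.65 tonne/day and vapour = 159.65 tonne/day.
The evaporator receives (1−α)·695.3 of feed at 0.745 water and removes 0.410 of that water:
0.410×0.745×(1−α)×695.3 = 159.65
(1−α) = 159.65/212.38 = 0.7517;  α = 0.2483.
Bypass flow = 0.2483×695.3 = 172.64 tonne/day.

172.6 tonne/day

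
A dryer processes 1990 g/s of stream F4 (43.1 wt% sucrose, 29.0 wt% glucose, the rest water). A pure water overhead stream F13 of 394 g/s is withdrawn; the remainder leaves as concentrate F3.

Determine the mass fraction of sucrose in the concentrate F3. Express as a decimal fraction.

0.5374

sucrose is not removed: 1990×0.431 = 857.69 g/s of sucrose enters F3.
Concentrate = 1990 − 394 = 1596 g/s.
Mass fraction = 857.69/1596 = 0.5374.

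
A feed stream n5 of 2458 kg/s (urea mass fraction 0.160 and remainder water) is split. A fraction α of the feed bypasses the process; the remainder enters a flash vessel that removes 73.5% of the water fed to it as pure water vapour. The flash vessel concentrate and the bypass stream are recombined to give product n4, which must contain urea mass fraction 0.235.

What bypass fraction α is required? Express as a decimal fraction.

All 2458×0.160 = 393.28 kg/s of urea reaches n4, so n4 = 393.28/0.235 = 1673.5 kg/s and vapour = 784.47 kg/s.
The evaporator receives (1−α)·2458 of feed at 0.840 water and removes 0.735 of that water:
0.735×0.840×(1−α)×2458 = 784.47
(1−α) = 784.47/1517.6 = 0.5169;  α = 0.4831.

0.483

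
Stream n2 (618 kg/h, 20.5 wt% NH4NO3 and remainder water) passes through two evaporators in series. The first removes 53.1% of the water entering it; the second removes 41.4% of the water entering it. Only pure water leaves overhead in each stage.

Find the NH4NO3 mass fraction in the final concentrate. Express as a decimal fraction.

water in feed = 618×0.795 = 491.31 kg/h.
After stage 1: water left = (1−0.531)×491.31 = 230.42; stream total = 357.11 kg/h.
After stage 2: water left = (1−0.414)×230.42 = 135.03; final concentrate = 261.72 kg/h.
NH4NO3 fraction = 126.69/261.72 = 0.4841.

0.4841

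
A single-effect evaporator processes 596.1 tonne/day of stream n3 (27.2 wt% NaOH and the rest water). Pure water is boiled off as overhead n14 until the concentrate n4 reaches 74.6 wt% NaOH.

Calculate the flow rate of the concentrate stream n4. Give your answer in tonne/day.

217.3 tonne/day

NaOH is conserved: 596.1×0.272 = 162.14 tonne/day all reports to the concentrate.
Concentrate = 162.14/(target fraction) = 217.34 tonne/day.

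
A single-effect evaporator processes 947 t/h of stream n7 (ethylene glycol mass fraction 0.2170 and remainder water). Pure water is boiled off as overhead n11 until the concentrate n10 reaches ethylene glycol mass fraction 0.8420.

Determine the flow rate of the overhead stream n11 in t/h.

ethylene glycol is conserved: 947×0.217 = 205.5 t/h all reports to the concentrate.
Concentrate = 205.5/(target fraction) = 244.06 t/h.
Overhead = 947 − 244.06 = 702.94 t/h.

702.9 t/h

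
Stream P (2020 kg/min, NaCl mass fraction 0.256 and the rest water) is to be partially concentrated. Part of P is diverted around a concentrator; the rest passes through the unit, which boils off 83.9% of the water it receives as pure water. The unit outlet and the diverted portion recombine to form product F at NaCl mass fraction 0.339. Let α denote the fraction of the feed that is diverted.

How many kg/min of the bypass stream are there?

All 2020×0.256 = 517.12 kg/min of NaCl reaches F, so F = 517.12/0.339 = 1525.4 kg/min and vapour = 494.57 kg/min.
The evaporator receives (1−α)·2020 of feed at 0.744 water and removes 0.839 of that water:
0.839×0.744×(1−α)×2020 = 494.57
(1−α) = 494.57/1260.9 = 0.3922;  α = 0.6078.
Bypass flow = 0.6078×2020 = 1227.7 kg/min.

1228 kg/min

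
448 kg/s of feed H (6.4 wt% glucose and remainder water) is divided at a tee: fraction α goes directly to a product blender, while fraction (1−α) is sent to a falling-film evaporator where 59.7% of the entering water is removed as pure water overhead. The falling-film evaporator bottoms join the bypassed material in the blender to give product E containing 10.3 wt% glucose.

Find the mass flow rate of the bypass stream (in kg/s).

144.4 kg/s

All 448×0.064 = 28.672 kg/s of glucose reaches E, so E = 28.672/0.103 = 278.37 kg/s and vapour = 169.63 kg/s.
The evaporator receives (1−α)·448 of feed at 0.936 water and removes 0.597 of that water:
0.597×0.936×(1−α)×448 = 169.63
(1−α) = 169.63/250.34 = 0.6776;  α = 0.3224.
Bypass flow = 0.3224×448 = 144.43 kg/s.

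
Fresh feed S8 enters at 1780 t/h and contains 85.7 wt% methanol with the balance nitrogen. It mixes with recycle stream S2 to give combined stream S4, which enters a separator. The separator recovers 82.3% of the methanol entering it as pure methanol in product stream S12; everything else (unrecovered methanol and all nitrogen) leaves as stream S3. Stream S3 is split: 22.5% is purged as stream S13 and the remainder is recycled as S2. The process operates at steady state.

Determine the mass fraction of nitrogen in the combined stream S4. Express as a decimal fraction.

nitrogen enters only via S8 and leaves only via the purge: 1780×0.143 = 0.225×(nitrogen in S3), and the separator passes all nitrogen, so nitrogen in S4 = nitrogen in S3 = 1131.3 t/h.
methanol in S4: m_A = 1780×0.857 + (1−0.225)·(1−0.823)·m_A, so m_A = 1525.5/0.8628 = 1768 t/h.
S4 = 1768 + 1131.3 = 2899.3 t/h.
nitrogen fraction in S4 = 1131.3/2899.3 = 0.3902.

0.3902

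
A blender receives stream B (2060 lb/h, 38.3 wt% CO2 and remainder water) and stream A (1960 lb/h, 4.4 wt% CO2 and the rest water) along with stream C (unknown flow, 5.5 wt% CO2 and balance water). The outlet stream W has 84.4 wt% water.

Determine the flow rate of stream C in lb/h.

2456 lb/h

Let C be the unknown flow. Total out = 4020 + C.
water balance: 3144.8 + 0.945·C = 0.844·(4020 + C)
(0.945 − 0.844)·C = 0.844×4020 − 3144.8 = 248.1
C = 248.1 / 0.101 = 2456.4 lb/h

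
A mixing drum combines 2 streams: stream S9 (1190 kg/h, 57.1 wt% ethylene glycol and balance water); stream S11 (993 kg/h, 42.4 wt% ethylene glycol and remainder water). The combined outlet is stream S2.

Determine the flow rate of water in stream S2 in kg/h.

water out = water in = 1190×0.429 + 993×0.576 = 1082.5 kg/h.

1082 kg/h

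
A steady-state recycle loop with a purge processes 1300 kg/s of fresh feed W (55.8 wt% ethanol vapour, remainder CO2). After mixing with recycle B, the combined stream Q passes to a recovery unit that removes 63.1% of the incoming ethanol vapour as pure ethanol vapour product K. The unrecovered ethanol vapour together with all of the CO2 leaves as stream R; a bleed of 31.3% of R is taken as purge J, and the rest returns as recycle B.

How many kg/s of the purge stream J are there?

CO2 enters only via W and leaves only via the purge: 1300×0.442 = 0.313×(CO2 in R), and the recovery unit passes all CO2, so CO2 in Q = CO2 in R = 1835.8 kg/s.
ethanol vapour in Q: m_A = 1300×0.558 + (1−0.313)·(1−0.631)·m_A, so m_A = 725.4/0.7465 = 971.74 kg/s.
R = (1−0.631)×971.74 + 1835.8 = 2194.4 kg/s.
Purge J = 0.313×2194.4 = 686.83 kg/s.

686.8 kg/s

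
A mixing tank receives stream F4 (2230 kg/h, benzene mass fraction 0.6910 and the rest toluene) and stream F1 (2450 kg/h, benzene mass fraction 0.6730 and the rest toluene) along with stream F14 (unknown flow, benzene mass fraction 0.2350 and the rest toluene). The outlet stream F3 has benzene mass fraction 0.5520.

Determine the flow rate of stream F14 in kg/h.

1913 kg/h

Let F14 be the unknown flow. Total out = 4680 + F14.
benzene balance: 3189.8 + 0.235·F14 = 0.552·(4680 + F14)
(0.235 − 0.552)·F14 = 0.552×4680 − 3189.8 = -606.42
F14 = -606.42 / -0.317 = 1913 kg/h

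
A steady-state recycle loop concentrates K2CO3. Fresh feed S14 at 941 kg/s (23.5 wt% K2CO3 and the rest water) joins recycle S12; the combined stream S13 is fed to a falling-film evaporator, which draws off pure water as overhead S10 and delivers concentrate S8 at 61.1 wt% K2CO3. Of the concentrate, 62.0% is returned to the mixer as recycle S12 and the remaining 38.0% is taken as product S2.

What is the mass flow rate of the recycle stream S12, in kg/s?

Overall K2CO3 balance (none leaves overhead): K2CO3 in fresh feed = K2CO3 in product, i.e. 941×0.235 = (1−0.620)·S8·0.611.
S8 = 221.13/(0.611×0.380) = 952.43 kg/s.
Recycle S12 = 0.620×952.43 = 590.51 kg/s.

590.5 kg/s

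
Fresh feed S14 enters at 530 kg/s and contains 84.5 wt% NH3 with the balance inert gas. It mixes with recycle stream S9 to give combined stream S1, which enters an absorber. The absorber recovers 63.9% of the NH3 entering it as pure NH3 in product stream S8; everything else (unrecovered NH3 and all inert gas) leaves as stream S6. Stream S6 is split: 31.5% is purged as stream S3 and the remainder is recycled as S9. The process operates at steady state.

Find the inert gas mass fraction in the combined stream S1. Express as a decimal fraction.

inert gas enters only via S14 and leaves only via the purge: 530×0.155 = 0.315×(inert gas in S6), and the absorber passes all inert gas, so inert gas in S1 = inert gas in S6 = 260.79 kg/s.
NH3 in S1: m_A = 530×0.845 + (1−0.315)·(1−0.639)·m_A, so m_A = 447.85/0.7527 = 594.98 kg/s.
S1 = 594.98 + 260.79 = 855.77 kg/s.
inert gas fraction in S1 = 260.79/855.77 = 0.305.

0.305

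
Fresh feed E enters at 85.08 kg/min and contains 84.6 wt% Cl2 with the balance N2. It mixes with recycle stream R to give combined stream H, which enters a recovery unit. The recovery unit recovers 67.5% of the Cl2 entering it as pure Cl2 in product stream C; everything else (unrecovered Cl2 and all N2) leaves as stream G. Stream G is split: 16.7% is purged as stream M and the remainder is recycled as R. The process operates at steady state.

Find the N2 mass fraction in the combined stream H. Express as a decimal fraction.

0.443

N2 enters only via E and leaves only via the purge: 85.08×0.154 = 0.167×(N2 in G), and the recovery unit passes all N2, so N2 in H = N2 in G = 78.457 kg/min.
Cl2 in H: m_A = 85.08×0.846 + (1−0.167)·(1−0.675)·m_A, so m_A = 71.978/0.7293 = 98.698 kg/min.
H = 98.698 + 78.457 = 177.15 kg/min.
N2 fraction in H = 78.457/177.15 = 0.443.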